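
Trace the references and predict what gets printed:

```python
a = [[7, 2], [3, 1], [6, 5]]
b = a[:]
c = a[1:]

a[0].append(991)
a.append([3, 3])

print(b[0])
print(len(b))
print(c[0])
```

Key concept: slice with nested mutation.
Step by step:
`a = [[7, 2], [3, 1], [6, 5]]` → a = [[7, 2], [3, 1], [6, 5]]
`b = a[:]` → b = [[7, 2], [3, 1], [6, 5]]
`c = a[1:]` → c = [[3, 1], [6, 5]]
`a[0].append(991)` → a = [[7, 2, 991], [3, 1], [6, 5]]; b = [[7, 2, 991], [3, 1], [6, 5]]
`a.append([3, 3])` → a = [[7, 2, 991], [3, 1], [6, 5], [3, 3]]
`print(b[0])` → prints [7, 2, 991]
`print(len(b))` → prints 3
`print(c[0])` → prints [3, 1]

Answer:
[7, 2, 991]
3
[3, 1]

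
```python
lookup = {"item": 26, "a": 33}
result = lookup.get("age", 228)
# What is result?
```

Trace:
`lookup = {"item": 26, "a": 33}` → lookup = {'item': 26, 'a': 33}
`result = lookup.get("age", 228)` → result = 228
So result = 228

Answer: 228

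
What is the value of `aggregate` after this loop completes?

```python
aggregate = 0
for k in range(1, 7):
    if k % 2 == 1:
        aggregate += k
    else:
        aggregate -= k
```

Add odd, subtract even
`aggregate` takes the values: 0 → 1 → -1 → 2 → -2 → 3 → -3

Answer: -3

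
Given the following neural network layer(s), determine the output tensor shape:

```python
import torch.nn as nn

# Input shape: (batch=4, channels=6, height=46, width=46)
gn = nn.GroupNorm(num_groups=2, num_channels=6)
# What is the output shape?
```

Input: (4, 6, 46, 46) -> Output: (4, 6, 46, 46)

Answer: (4, 6, 46, 46)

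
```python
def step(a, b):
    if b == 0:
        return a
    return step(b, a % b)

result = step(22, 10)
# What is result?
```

step(22, 10) -> step(10, 2) -> step(2, 0) -> 2

Answer: 2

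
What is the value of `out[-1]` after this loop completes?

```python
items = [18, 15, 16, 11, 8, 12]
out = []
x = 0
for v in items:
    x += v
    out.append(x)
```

Cumulative sum ends at 80
`out` takes the values: [] → [18] → [18, 33] → [18, 33, 49] → [18, 33, 49, 60] → [18, 33, 49, 60, 68] → [18, 33, 49, 60, 68, 80]
So `out[-1]` = 80

Answer: 80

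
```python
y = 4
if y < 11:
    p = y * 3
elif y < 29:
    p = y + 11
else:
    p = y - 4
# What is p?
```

Trace:
`y = 4` → y = 4
`if y < 11: ...` → y < 11 is True → p = 12
So p = 12

Answer: 12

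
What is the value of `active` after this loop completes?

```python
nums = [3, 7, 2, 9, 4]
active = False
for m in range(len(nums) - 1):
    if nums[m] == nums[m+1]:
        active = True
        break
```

Check consecutive duplicates in [3, 7, 2, 9, 4]
`active` takes the values: False

Answer: False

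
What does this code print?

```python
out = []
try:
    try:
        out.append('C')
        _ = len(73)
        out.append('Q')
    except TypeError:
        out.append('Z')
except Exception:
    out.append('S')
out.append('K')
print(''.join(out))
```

Execution trace: 'C' (inner try body) → 'Z' (inner except TypeError) → 'K' (after the try/except). Output: CZK

Answer: CZK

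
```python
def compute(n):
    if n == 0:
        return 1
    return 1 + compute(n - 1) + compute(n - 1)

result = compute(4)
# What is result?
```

compute(n) = 1 + 2·compute(n-1), compute(0)=1. Closed form: (1+1)·2^4 - 1 = 31.

Answer: 31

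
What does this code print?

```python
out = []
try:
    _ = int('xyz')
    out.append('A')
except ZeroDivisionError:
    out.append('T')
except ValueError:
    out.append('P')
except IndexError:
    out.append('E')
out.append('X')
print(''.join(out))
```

Execution trace: 'P' (except ValueError) → 'X' (after the try/except). Output: PX

Answer: PX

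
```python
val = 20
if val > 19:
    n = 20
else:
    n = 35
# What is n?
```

Trace:
`val = 20` → val = 20
`if val > 19: ...` → val > 19 is True → n = 20
So n = 20

Answer: 20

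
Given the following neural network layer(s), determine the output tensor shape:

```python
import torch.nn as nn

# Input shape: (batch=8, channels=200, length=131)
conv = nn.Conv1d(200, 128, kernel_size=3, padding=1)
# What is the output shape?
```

Input: (8, 200, 131) -> Output: (8, 128, 131)

Answer: (8, 128, 131)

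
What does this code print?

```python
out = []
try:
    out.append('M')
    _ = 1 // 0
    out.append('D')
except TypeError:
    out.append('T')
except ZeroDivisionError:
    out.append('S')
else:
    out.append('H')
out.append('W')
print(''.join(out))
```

Execution trace: 'M' (try body) → 'S' (except ZeroDivisionError) → 'W' (after the try/except). Output: MSW

Answer: MSW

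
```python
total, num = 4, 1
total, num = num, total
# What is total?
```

Trace:
`total, num = 4, 1` → total = 4; num = 1
`total, num = num, total` → total = 1; num = 4
So total = 1

Answer: 1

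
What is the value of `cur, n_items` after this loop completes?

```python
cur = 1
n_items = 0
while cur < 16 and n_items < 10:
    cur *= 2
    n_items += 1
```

Double until >= 16 or 10 iterations
`cur, n_items` takes the values: (1, 0) → (2, 0) → (2, 1) → (4, 1) → (4, 2) → (8, 2) → (8, 3) → (16, 3) → (16, 4)

Answer: 16, 4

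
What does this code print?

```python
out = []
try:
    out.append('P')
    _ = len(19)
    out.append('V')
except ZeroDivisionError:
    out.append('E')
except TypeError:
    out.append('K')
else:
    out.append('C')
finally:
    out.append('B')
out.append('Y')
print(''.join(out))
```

Execution trace: 'P' (try body) → 'K' (except TypeError) → 'B' (finally) → 'Y' (after the try/except). Output: PKBY

Answer: PKBY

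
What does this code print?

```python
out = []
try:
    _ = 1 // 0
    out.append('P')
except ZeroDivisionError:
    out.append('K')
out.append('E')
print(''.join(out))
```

Execution trace: 'K' (except ZeroDivisionError) → 'E' (after the try/except). Output: KE

Answer: KE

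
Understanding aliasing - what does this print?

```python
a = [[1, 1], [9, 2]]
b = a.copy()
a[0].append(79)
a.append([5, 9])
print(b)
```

Key concept: shallow copy with nested lists.
Step by step:
`a = [[1, 1], [9, 2]]` → a = [[1, 1], [9, 2]]
`b = a.copy()` → b = [[1, 1], [9, 2]]
`a[0].append(79)` → a = [[1, 1, 79], [9, 2]]; b = [[1, 1, 79], [9, 2]]
`a.append([5, 9])` → a = [[1, 1, 79], [9, 2], [5, 9]]
`print(b)` → prints [[1, 1, 79], [9, 2]]

Answer: [[1, 1, 79], [9, 2]]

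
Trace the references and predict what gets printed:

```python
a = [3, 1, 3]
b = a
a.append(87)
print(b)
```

Key concept: basic list aliasing.
Step by step:
`a = [3, 1, 3]` → a = [3, 1, 3]
`b = a` → b = [3, 1, 3] (same object as a)
`a.append(87)` → a = [3, 1, 3, 87] (same object as b); b = [3, 1, 3, 87] (same object as a)
`print(b)` → prints [3, 1, 3, 87]

Answer: [3, 1, 3, 87]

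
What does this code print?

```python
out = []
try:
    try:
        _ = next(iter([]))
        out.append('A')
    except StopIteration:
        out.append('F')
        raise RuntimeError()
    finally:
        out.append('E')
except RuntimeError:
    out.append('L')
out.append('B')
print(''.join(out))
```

Execution trace: 'F' (except StopIteration) → 'E' (finally) → 'L' (outer except RuntimeError) → 'B' (after the try/except). Output: FELB

Answer: FELB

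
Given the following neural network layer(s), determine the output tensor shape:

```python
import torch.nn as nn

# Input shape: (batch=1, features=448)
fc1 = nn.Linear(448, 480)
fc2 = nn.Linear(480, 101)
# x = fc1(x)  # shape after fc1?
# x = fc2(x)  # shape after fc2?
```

Input: (1, 448) -> after fc1: (1, 480) -> Output: (1, 101)

Answer: (1, 101)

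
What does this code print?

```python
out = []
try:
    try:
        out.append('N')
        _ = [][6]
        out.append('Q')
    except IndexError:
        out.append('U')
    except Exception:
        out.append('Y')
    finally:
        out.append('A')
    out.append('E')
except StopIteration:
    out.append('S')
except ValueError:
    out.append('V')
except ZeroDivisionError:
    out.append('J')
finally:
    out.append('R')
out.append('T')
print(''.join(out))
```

Execution trace: 'N' (inner try body) → 'U' (inner except IndexError) → 'A' (inner finally) → 'E' (try body, no exception) → 'R' (finally) → 'T' (after the try/except). Output: NUAERT

Answer: NUAERT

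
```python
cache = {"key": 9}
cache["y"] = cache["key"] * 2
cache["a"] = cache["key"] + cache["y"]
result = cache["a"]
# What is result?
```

Trace:
`cache = {"key": 9}` → cache = {'key': 9}
`cache["y"] = cache["key"] * 2` → cache = {'key': 9, 'y': 18}
`cache["a"] = cache["key"] + cache["y"]` → cache = {'key': 9, 'y': 18, 'a': 27}
`result = cache["a"]` → result = 27
So result = 27

Answer: 27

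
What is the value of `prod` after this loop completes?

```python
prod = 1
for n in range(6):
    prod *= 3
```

3^6 = 729
`prod` takes the values: 1 → 3 → 9 → 27 → 81 → 243 → 729

Answer: 729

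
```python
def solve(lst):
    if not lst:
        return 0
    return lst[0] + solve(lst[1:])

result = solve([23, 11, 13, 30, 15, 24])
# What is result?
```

23 + 11 + 13 + 30 + 15 + 24 + 0 = 116

Answer: 116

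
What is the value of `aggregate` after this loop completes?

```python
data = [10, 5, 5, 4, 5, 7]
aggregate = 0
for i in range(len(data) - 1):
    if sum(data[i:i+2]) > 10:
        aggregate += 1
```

Count windows with sum > 10
`aggregate` takes the values: 0 → 1 → 2

Answer: 2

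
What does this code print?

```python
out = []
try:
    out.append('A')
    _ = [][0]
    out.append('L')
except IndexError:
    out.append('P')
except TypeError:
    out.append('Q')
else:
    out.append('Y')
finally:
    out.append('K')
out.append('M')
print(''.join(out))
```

Execution trace: 'A' (try body) → 'P' (except IndexError) → 'K' (finally) → 'M' (after the try/except). Output: APKM

Answer: APKM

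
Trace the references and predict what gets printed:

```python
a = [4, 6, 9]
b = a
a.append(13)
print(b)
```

Key concept: basic list aliasing.
Step by step:
`a = [4, 6, 9]` → a = [4, 6, 9]
`b = a` → b = [4, 6, 9] (same object as a)
`a.append(13)` → a = [4, 6, 9, 13] (same object as b); b = [4, 6, 9, 13] (same object as a)
`print(b)` → prints [4, 6, 9, 13]

Answer: [4, 6, 9, 13]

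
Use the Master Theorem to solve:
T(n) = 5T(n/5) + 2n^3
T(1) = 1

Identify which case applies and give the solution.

a=5, b=5, f(n)=2n^3. log_5(5) = 1. Since c=3 > 1 and the regularity condition holds (5(n/5)^3 = (5/5^3)n^3 with 5/5^3 < 1), Case 3 applies: T(n) = Θ(f(n)) = O(n^3).

Answer: O(n^3) - Case 3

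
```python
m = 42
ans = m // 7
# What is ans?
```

Trace:
`m = 42` → m = 42
`ans = m // 7` → ans = 6
So ans = 6

Answer: 6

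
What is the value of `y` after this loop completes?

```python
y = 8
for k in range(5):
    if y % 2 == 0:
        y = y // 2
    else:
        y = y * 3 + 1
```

Collatz-style transformation from 8
`y` takes the values: 8 → 4 → 2 → 1 → 4 → 2

Answer: 2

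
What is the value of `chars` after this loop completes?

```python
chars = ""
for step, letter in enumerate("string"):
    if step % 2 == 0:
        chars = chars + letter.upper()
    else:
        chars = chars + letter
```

Uppercase even positions in 'string'
`chars` takes the values: "" → "S" → "St" → "StR" → "StRi" → "StRiN" → "StRiNg"

Answer: "StRiNg"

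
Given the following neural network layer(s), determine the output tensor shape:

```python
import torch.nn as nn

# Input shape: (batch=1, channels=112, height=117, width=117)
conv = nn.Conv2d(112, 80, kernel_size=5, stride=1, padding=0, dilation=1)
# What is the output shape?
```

Input: (1, 112, 117, 117) -> Output: (1, 80, 113, 113)

Answer: (1, 80, 113, 113)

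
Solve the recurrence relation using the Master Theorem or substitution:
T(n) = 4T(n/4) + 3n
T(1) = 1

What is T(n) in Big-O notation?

By Master Theorem: a=4, b=4, f(n)=3n. Since log_4(4) = 1 and f(n) = Θ(n^1), Case 2 applies. T(n) = O(n log n).

Answer: O(n log n)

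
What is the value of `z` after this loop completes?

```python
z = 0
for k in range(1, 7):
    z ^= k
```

XOR of 1 to 6
`z` takes the values: 0 → 1 → 3 → 0 → 4 → 1 → 7

Answer: 7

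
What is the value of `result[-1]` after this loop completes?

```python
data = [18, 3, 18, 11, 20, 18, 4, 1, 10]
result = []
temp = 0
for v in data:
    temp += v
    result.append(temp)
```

Cumulative sum ends at 103
`result` takes the values: [] → [18] → [18, 21] → [18, 21, 39] → [18, 21, 39, 50] → [18, 21, 39, 50, 70] → [18, 21, 39, 50, 70, 88] → [18, 21, 39, 50, 70, 88, 92] → [18, 21, 39, 50, 70, 88, 92, 93] → [18, 21, 39, 50, 70, 88, 92, 93, 103]
So `result[-1]` = 103

Answer: 103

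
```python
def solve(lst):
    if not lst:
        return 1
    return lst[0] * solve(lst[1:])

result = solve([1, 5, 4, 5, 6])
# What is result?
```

Product over [1, 5, 4, 5, 6] = 1 * 5 * 4 * 5 * 6 = 600

Answer: 600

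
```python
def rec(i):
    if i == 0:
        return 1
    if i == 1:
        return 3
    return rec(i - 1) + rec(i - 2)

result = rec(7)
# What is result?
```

Build up from base cases: rec(0)=1, rec(1)=3, rec(2)=4, rec(3)=7, rec(4)=11, rec(5)=18, rec(6)=29, ..., rec(7)=47

Answer: 47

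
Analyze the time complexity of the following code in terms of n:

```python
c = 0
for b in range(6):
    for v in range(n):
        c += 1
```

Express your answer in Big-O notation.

Each loop level contributes: 1 × n. Multiplying the contributions gives O(n).

Answer: O(n)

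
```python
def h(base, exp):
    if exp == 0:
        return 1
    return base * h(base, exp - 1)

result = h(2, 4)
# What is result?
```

h(2, 4) = 2 * 2 * 2 * 2 = 16

Answer: 16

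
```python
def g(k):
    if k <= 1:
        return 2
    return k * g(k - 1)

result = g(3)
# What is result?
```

g(3) = 3 * 2 * 2 = 12

Answer: 12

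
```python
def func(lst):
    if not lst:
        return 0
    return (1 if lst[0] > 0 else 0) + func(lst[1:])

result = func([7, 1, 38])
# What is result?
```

Count of positive elements in [7, 1, 38] = 3

Answer: 3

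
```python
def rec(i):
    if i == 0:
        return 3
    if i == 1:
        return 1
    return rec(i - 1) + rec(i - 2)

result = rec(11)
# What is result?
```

Build up from base cases: rec(0)=3, rec(1)=1, rec(2)=4, rec(3)=5, rec(4)=9, rec(5)=14, rec(6)=23, ..., rec(11)=254

Answer: 254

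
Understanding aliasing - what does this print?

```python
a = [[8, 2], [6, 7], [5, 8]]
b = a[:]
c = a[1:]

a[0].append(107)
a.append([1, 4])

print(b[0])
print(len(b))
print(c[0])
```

Key concept: slice with nested mutation.
Step by step:
`a = [[8, 2], [6, 7], [5, 8]]` → a = [[8, 2], [6, 7], [5, 8]]
`b = a[:]` → b = [[8, 2], [6, 7], [5, 8]]
`c = a[1:]` → c = [[6, 7], [5, 8]]
`a[0].append(107)` → a = [[8, 2, 107], [6, 7], [5, 8]]; b = [[8, 2, 107], [6, 7], [5, 8]]
`a.append([1, 4])` → a = [[8, 2, 107], [6, 7], [5, 8], [1, 4]]
`print(b[0])` → prints [8, 2, 107]
`print(len(b))` → prints 3
`print(c[0])` → prints [6, 7]

Answer:
[8, 2, 107]
3
[6, 7]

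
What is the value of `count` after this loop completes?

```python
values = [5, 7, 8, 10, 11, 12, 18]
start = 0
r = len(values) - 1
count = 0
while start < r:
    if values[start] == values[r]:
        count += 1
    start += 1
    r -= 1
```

Count matching pairs from ends
`count` takes the values: 0

Answer: 0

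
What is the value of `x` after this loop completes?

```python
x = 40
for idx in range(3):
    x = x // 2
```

Halve 3 times: 40 // 2^3 = 5
`x` takes the values: 40 → 20 → 10 → 5

Answer: 5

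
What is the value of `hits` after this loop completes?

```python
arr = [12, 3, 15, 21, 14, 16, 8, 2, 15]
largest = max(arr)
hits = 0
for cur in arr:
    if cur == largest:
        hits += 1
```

Count of max value 21 in [12, 3, 15, 21, 14, 16, 8, 2, 15]
`hits` takes the values: 0 → 1

Answer: 1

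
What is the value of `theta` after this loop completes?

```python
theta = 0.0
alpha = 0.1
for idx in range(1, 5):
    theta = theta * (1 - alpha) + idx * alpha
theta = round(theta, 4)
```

Moving average with lr=0.1
`theta` takes the values: 0.0 → 0.1 → 0.29 → 0.561 → 0.9049

Answer: 0.9049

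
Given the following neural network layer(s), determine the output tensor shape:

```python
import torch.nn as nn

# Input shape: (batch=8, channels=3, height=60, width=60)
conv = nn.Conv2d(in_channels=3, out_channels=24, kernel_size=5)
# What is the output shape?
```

Input: (8, 3, 60, 60) -> Output: (8, 24, 56, 56)

Answer: (8, 24, 56, 56)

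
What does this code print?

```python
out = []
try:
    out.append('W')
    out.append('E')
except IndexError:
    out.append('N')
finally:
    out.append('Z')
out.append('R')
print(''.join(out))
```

Execution trace: 'W' (try body) → 'E' (try body, no exception) → 'Z' (finally) → 'R' (after the try/except). Output: WEZR

Answer: WEZR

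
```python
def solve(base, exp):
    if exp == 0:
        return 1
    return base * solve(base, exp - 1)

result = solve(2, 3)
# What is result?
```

solve(2, 3) = 2 * 2 * 2 = 8

Answer: 8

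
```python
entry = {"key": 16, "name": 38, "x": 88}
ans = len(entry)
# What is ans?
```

Trace:
`entry = {"key": 16, "name": 38, "x": 88}` → entry = {'key': 16, 'name': 38, 'x': 88}
`ans = len(entry)` → ans = 3
So ans = 3

Answer: 3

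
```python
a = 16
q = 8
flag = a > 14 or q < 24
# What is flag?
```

Trace:
`a = 16` → a = 16
`q = 8` → q = 8
`flag = a > 14 or q < 24` → flag = True
So flag = True

Answer: True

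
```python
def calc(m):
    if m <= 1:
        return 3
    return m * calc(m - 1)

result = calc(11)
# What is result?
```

calc(11) = 11 * 10 * 9 * 8 * 7 * 6 * 5 * 4 * 3 * 2 * 3 = 119750400

Answer: 119750400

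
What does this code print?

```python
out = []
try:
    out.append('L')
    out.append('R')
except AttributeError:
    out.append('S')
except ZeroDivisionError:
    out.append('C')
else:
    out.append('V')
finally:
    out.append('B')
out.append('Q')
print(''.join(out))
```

Execution trace: 'L' (try body) → 'R' (try body, no exception) → 'V' (else) → 'B' (finally) → 'Q' (after the try/except). Output: LRVBQ

Answer: LRVBQ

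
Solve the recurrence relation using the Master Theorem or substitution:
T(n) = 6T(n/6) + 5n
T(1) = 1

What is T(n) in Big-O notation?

By Master Theorem: a=6, b=6, f(n)=5n. Since log_6(6) = 1 and f(n) = Θ(n^1), Case 2 applies. T(n) = O(n log n).

Answer: O(n log n)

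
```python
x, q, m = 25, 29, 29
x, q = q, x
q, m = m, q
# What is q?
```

Trace:
`x, q, m = 25, 29, 29` → x = 25; q = 29; m = 29
`x, q = q, x` → x = 29; q = 25
`q, m = m, q` → q = 29; m = 25
So q = 29

Answer: 29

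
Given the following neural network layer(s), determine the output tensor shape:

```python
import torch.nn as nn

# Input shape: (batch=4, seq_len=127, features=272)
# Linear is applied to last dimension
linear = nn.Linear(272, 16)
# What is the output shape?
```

Input: (4, 127, 272) -> Output: (4, 127, 16)

Answer: (4, 127, 16)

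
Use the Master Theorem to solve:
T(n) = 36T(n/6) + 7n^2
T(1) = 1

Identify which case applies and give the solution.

a=36, b=6, f(n)=7n^2. log_6(36) = 2. Since c=2 = 2, Case 2 applies: T(n) = Θ(n^log_b(a) · log n) = O(n^2 log n).

Answer: O(n^2 log n) - Case 2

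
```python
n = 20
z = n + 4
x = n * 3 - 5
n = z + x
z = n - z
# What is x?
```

Trace:
`n = 20` → n = 20
`z = n + 4` → z = 24
`x = n * 3 - 5` → x = 55
`n = z + x` → n = 79
`z = n - z` → z = 55
So x = 55

Answer: 55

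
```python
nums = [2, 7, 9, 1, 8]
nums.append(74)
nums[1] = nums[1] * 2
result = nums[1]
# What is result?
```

Trace:
`nums = [2, 7, 9, 1, 8]` → nums = [2, 7, 9, 1, 8]
`nums.append(74)` → nums = [2, 7, 9, 1, 8, 74]
`nums[1] = nums[1] * 2` → nums = [2, 14, 9, 1, 8, 74]
`result = nums[1]` → result = 14
So result = 14

Answer: 14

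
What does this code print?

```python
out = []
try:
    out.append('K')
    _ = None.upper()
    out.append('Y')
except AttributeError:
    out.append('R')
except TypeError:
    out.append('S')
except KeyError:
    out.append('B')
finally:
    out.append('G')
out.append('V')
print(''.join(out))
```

Execution trace: 'K' (try body) → 'R' (except AttributeError) → 'G' (finally) → 'V' (after the try/except). Output: KRGV

Answer: KRGV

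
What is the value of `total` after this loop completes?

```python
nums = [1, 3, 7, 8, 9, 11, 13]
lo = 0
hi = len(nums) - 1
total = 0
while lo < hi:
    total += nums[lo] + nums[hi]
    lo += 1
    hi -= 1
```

Sum of pairs from ends
`total` takes the values: 0 → 14 → 28 → 44

Answer: 44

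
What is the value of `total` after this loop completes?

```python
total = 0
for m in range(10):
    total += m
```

Sum of 0 to 9 = 45
`total` takes the values: 0 → 1 → 3 → 6 → 10 → 15 → 21 → 28 → 36 → 45

Answer: 45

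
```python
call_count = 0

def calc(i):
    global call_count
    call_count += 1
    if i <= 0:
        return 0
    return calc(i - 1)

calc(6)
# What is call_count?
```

Linear recursion stepping by 1: 7 calls from i=6 down to ≤0.

Answer: 7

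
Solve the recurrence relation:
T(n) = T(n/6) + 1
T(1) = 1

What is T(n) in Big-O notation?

Each step divides n by 6 and adds 1. After log_6(n) steps we reach T(1)=1. So T(n) = 1·log_6(n) + 1 = O(log n).

Answer: O(log n)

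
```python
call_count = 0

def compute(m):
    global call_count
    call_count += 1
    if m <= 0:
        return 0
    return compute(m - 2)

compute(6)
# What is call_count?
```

Linear recursion stepping by 2: 4 calls from m=6 down to ≤0.

Answer: 4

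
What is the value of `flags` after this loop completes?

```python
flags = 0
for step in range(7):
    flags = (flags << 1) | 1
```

Build 7 consecutive 1-bits: 0b1111111
`flags` takes the values: 0 → 1 → 3 → 7 → 15 → 31 → 63 → 127

Answer: 127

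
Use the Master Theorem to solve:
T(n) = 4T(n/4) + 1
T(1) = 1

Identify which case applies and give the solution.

a=4, b=4, f(n)=1. log_4(4) = 1. Since c=0 < 1, Case 1 applies: T(n) = Θ(n^log_b(a)) = O(n).

Answer: O(n) - Case 1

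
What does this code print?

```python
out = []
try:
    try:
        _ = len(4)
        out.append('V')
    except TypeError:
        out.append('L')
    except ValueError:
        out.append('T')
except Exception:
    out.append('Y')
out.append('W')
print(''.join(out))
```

Execution trace: 'L' (inner except TypeError) → 'W' (after the try/except). Output: LW

Answer: LW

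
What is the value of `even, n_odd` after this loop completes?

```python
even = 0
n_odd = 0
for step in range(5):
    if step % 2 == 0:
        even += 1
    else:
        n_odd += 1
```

Count evens and odds in range(5)
`even, n_odd` takes the values: (0, 0) → (1, 0) → (1, 1) → (2, 1) → (2, 2) → (3, 2)

Answer: 3, 2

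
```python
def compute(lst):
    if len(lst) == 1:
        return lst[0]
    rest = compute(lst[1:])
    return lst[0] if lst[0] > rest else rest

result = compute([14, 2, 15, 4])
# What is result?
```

Recursive max over [14, 2, 15, 4] = 15

Answer: 15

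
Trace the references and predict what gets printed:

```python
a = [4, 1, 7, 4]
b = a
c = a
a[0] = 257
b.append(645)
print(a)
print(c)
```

Key concept: multiple aliases.
Step by step:
`a = [4, 1, 7, 4]` → a = [4, 1, 7, 4]
`b = a` → b = [4, 1, 7, 4] (same object as a)
`c = a` → c = [4, 1, 7, 4] (same object as a, b)
`a[0] = 257` → a = [257, 1, 7, 4] (same object as b, c); b = [257, 1, 7, 4] (same object as a, c); c = [257, 1, 7, 4] (same object as a, b)
`b.append(645)` → a = [257, 1, 7, 4, 645] (same object as b, c); b = [257, 1, 7, 4, 645] (same object as a, c); c = [257, 1, 7, 4, 645] (same object as a, b)
`print(a)` → prints [257, 1, 7, 4, 645]
`print(c)` → prints [257, 1, 7, 4, 645]

Answer:
[257, 1, 7, 4, 645]
[257, 1, 7, 4, 645]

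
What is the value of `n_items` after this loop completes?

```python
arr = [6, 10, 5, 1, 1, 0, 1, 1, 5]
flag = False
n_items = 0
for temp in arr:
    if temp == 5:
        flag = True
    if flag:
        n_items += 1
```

Count elements after first 5 in [6, 10, 5, 1, 1, 0, 1, 1, 5]
`n_items` takes the values: 0 → 1 → 2 → 3 → 4 → 5 → 6 → 7

Answer: 7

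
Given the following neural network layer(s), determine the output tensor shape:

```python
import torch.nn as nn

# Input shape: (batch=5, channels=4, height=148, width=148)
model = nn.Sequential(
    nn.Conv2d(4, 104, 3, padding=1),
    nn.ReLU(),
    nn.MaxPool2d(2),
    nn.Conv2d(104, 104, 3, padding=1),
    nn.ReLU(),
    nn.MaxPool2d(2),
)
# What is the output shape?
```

Input: (5, 4, 148, 148) -> after first Conv2d: (5, 104, 148, 148) -> after first MaxPool2d: (5, 104, 74, 74) -> after second Conv2d: (5, 104, 74, 74) -> Output: (5, 104, 37, 37)

Answer: (5, 104, 37, 37)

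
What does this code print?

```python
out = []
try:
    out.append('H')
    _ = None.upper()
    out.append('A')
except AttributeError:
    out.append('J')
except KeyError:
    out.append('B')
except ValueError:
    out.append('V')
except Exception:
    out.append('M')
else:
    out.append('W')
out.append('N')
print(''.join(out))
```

Execution trace: 'H' (try body) → 'J' (except AttributeError) → 'N' (after the try/except). Output: HJN

Answer: HJN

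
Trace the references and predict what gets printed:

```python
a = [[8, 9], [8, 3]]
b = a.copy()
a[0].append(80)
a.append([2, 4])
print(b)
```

Key concept: shallow copy with nested lists.
Step by step:
`a = [[8, 9], [8, 3]]` → a = [[8, 9], [8, 3]]
`b = a.copy()` → b = [[8, 9], [8, 3]]
`a[0].append(80)` → a = [[8, 9, 80], [8, 3]]; b = [[8, 9, 80], [8, 3]]
`a.append([2, 4])` → a = [[8, 9, 80], [8, 3], [2, 4]]
`print(b)` → prints [[8, 9, 80], [8, 3]]

Answer: [[8, 9, 80], [8, 3]]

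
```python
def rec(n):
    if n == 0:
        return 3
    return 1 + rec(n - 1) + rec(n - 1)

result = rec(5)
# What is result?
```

rec(n) = 1 + 2·rec(n-1), rec(0)=3. Closed form: (3+1)·2^5 - 1 = 127.

Answer: 127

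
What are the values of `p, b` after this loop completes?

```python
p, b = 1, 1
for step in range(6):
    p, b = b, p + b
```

Fibonacci: after 6 iterations
`p, b` takes the values: (1, 1) → (1, 2) → (2, 3) → (3, 5) → (5, 8) → (8, 13) → (13, 21)

Answer: 13, 21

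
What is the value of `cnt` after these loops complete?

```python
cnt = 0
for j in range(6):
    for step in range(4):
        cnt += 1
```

6 * 4 = 24
`cnt` takes the values: 0 → 1 → 2 → 3 → 4 → 5 → 6 → 7 → 8 → 9 → 10 → 11 → 12 → 13 → 14 → 15 → 16 → 17 → 18 → 19 → 20 → 21 → 22 → 23 → 24

Answer: 24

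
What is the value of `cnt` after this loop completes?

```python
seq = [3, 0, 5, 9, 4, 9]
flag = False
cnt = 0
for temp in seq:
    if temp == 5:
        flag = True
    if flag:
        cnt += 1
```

Count elements after first 5 in [3, 0, 5, 9, 4, 9]
`cnt` takes the values: 0 → 1 → 2 → 3 → 4

Answer: 4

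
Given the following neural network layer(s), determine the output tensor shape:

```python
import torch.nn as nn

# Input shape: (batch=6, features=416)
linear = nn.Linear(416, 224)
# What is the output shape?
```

Input: (6, 416) -> Output: (6, 224)

Answer: (6, 224)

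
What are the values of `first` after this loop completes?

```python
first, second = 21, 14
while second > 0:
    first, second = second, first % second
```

GCD of 21 and 14
`first` takes the values: 21 → 14 → 7

Answer: 7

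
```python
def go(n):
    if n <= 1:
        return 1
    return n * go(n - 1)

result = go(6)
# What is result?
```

go(6) = 6 * 5 * 4 * 3 * 2 * 1 = 720

Answer: 720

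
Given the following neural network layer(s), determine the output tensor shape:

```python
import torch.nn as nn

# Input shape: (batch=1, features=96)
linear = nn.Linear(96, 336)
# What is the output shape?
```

Input: (1, 96) -> Output: (1, 336)

Answer: (1, 336)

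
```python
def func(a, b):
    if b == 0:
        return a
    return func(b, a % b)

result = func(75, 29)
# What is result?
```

func(75, 29) -> func(29, 17) -> func(17, 12) -> func(12, 5) -> func(5, 2) -> func(2, 1) -> func(1, 0) -> 1

Answer: 1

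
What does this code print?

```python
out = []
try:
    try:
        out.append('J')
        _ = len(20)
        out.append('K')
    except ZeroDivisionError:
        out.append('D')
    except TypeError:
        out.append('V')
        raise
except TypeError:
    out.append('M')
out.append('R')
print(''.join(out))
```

Execution trace: 'J' (inner try body) → 'V' (inner except TypeError) → 'M' (outer except TypeError) → 'R' (after the try/except). Output: JVMR

Answer: JVMR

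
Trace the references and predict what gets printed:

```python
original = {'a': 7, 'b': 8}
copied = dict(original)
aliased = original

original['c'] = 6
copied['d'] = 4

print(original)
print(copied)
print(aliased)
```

Key concept: dict() creates copy, assignment creates alias.
Step by step:
`original = {'a': 7, 'b': 8}` → original = {'a': 7, 'b': 8}
`copied = dict(original)` → copied = {'a': 7, 'b': 8}
`aliased = original` → aliased = {'a': 7, 'b': 8} (same object as original)
`original['c'] = 6` → original = {'a': 7, 'b': 8, 'c': 6} (same object as aliased); aliased = {'a': 7, 'b': 8, 'c': 6} (same object as original)
`copied['d'] = 4` → copied = {'a': 7, 'b': 8, 'd': 4}
`print(original)` → prints {'a': 7, 'b': 8, 'c': 6}
`print(copied)` → prints {'a': 7, 'b': 8, 'd': 4}
`print(aliased)` → prints {'a': 7, 'b': 8, 'c': 6}

Answer:
{'a': 7, 'b': 8, 'c': 6}
{'a': 7, 'b': 8, 'd': 4}
{'a': 7, 'b': 8, 'c': 6}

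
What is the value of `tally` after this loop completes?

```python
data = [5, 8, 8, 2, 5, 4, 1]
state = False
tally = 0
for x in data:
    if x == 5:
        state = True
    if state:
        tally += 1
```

Count elements after first 5 in [5, 8, 8, 2, 5, 4, 1]
`tally` takes the values: 0 → 1 → 2 → 3 → 4 → 5 → 6 → 7

Answer: 7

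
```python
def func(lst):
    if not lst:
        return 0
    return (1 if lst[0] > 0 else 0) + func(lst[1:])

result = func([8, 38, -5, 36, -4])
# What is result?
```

Count of positive elements in [8, 38, -5, 36, -4] = 3

Answer: 3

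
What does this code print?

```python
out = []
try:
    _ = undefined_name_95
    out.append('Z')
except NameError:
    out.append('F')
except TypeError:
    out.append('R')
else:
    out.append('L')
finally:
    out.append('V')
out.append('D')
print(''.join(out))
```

Execution trace: 'F' (except NameError) → 'V' (finally) → 'D' (after the try/except). Output: FVD

Answer: FVD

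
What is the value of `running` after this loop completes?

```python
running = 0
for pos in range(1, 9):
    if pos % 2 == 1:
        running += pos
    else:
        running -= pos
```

Add odd, subtract even
`running` takes the values: 0 → 1 → -1 → 2 → -2 → 3 → -3 → 4 → -4

Answer: -4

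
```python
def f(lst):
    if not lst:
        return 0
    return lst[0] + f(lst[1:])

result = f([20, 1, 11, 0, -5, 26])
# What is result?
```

20 + 1 + 11 + 0 + (-5) + 26 + 0 = 53

Answer: 53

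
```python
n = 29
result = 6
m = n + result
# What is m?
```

Trace:
`n = 29` → n = 29
`result = 6` → result = 6
`m = n + result` → m = 35
So m = 35

Answer: 35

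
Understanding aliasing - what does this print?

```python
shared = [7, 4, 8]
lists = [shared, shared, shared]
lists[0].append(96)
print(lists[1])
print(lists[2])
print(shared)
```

Key concept: list of same reference.
Step by step:
`shared = [7, 4, 8]` → shared = [7, 4, 8]
`lists = [shared, shared, shared]` → lists = [[7, 4, 8], [7, 4, 8], [7, 4, 8]]
`lists[0].append(96)` → shared = [7, 4, 8, 96]; lists = [[7, 4, 8, 96], [7, 4, 8, 96], [7, 4, 8, 96]]
`print(lists[1])` → prints [7, 4, 8, 96]
`print(lists[2])` → prints [7, 4, 8, 96]
`print(shared)` → prints [7, 4, 8, 96]

Answer:
[7, 4, 8, 96]
[7, 4, 8, 96]
[7, 4, 8, 96]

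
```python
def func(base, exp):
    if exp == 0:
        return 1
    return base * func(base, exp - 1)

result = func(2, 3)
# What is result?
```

func(2, 3) = 2 * 2 * 2 = 8

Answer: 8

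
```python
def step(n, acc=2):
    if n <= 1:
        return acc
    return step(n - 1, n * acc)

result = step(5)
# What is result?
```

Accumulator trace (n, acc): (5, 2) -> (4, 10) -> (3, 40) -> (2, 120) -> (1, 240) -> return 240

Answer: 240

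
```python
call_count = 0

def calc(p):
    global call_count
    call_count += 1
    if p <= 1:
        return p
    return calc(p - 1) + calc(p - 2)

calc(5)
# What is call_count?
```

Calls(p) = 1 + Calls(p-1) + Calls(p-2); Calls(0)=Calls(1)=1. For p=5 this gives 15.

Answer: 15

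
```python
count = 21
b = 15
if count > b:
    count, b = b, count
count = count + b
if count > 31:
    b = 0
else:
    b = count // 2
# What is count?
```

Trace:
`count = 21` → count = 21
`b = 15` → b = 15
`if count > b: ...` → count > b is True → count = 15; b = 21
`count = count + b` → count = 36
`if count > 31: ...` → count > 31 is True → b = 0
So count = 36

Answer: 36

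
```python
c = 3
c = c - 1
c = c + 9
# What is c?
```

Trace:
`c = 3` → c = 3
`c = c - 1` → c = 2
`c = c + 9` → c = 11
So c = 11

Answer: 11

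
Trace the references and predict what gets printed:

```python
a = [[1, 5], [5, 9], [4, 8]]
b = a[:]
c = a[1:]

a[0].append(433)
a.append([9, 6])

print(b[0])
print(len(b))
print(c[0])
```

Key concept: slice with nested mutation.
Step by step:
`a = [[1, 5], [5, 9], [4, 8]]` → a = [[1, 5], [5, 9], [4, 8]]
`b = a[:]` → b = [[1, 5], [5, 9], [4, 8]]
`c = a[1:]` → c = [[5, 9], [4, 8]]
`a[0].append(433)` → a = [[1, 5, 433], [5, 9], [4, 8]]; b = [[1, 5, 433], [5, 9], [4, 8]]
`a.append([9, 6])` → a = [[1, 5, 433], [5, 9], [4, 8], [9, 6]]
`print(b[0])` → prints [1, 5, 433]
`print(len(b))` → prints 3
`print(c[0])` → prints [5, 9]

Answer:
[1, 5, 433]
3
[5, 9]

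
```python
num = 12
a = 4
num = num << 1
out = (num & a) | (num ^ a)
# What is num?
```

Trace:
`num = 12` → num = 12
`a = 4` → a = 4
`num = num << 1` → num = 24
`out = (num & a) | (num ^ a)` → out = 28
So num = 24

Answer: 24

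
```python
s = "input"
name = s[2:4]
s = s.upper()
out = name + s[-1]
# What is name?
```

Trace:
`s = "input"` → s = 'input'
`name = s[2:4]` → name = 'pu'
`s = s.upper()` → s = 'INPUT'
`out = name + s[-1]` → out = 'puT'
So name = 'pu'

Answer: 'pu'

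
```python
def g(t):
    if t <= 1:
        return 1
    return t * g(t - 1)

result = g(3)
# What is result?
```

g(3) = 3 * 2 * 1 = 6

Answer: 6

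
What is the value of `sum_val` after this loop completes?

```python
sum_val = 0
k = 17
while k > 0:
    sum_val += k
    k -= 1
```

Sum 17 down to 1
`sum_val` takes the values: 0 → 17 → 33 → 48 → 62 → 75 → 87 → 98 → 108 → 117 → 125 → 132 → 138 → 143 → 147 → 150 → 152 → 153

Answer: 153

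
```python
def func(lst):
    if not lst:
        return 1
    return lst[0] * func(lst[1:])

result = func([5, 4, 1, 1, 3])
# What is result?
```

Product over [5, 4, 1, 1, 3] = 5 * 4 * 1 * 1 * 3 = 60

Answer: 60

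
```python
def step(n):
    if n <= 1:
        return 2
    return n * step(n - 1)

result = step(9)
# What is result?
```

step(9) = 9 * 8 * 7 * 6 * 5 * 4 * 3 * 2 * 2 = 725760

Answer: 725760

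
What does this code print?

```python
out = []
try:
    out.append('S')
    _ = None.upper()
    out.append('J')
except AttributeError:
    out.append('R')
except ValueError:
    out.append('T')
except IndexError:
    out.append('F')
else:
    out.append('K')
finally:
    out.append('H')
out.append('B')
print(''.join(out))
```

Execution trace: 'S' (try body) → 'R' (except AttributeError) → 'H' (finally) → 'B' (after the try/except). Output: SRHB

Answer: SRHB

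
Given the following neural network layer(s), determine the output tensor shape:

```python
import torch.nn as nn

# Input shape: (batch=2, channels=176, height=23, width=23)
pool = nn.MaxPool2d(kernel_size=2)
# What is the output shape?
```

Input: (2, 176, 23, 23) -> Output: (2, 176, 11, 11)

Answer: (2, 176, 11, 11)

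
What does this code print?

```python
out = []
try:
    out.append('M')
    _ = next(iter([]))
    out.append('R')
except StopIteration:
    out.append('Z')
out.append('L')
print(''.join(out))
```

Execution trace: 'M' (try body) → 'Z' (except StopIteration) → 'L' (after the try/except). Output: MZL

Answer: MZL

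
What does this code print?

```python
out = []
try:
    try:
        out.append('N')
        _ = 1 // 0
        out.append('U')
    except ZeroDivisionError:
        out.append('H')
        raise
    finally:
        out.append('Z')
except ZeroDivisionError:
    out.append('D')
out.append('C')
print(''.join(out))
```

Execution trace: 'N' (inner try body) → 'H' (inner except ZeroDivisionError) → 'Z' (inner finally) → 'D' (outer except ZeroDivisionError) → 'C' (after the try/except). Output: NHZDC

Answer: NHZDC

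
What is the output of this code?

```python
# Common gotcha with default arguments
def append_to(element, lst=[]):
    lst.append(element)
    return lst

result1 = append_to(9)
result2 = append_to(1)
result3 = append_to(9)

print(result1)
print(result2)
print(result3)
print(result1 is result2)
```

Key concept: mutable default argument gotcha.
Step by step:
`result1 = append_to(9)` → result1 = [9]
`result2 = append_to(1)` → result1 = [9, 1] (same object as result2); result2 = [9, 1] (same object as result1)
`result3 = append_to(9)` → result1 = [9, 1, 9] (same object as result2, result3); result2 = [9, 1, 9] (same object as result1, result3); result3 = [9, 1, 9] (same object as result1, result2)
`print(result1)` → prints [9, 1, 9]
`print(result2)` → prints [9, 1, 9]
`print(result3)` → prints [9, 1, 9]
`print(result1 is result2)` → prints True

Answer:
[9, 1, 9]
[9, 1, 9]
[9, 1, 9]
True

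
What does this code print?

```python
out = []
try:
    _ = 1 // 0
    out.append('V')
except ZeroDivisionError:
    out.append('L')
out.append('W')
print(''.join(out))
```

Execution trace: 'L' (except ZeroDivisionError) → 'W' (after the try/except). Output: LW

Answer: LW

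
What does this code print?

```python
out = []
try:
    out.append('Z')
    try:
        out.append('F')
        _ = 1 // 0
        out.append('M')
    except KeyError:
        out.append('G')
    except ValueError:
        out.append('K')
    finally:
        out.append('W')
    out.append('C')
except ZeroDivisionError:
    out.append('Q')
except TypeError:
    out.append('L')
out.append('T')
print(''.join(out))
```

Execution trace: 'Z' (try body) → 'F' (inner try body) → 'W' (inner finally) → 'Q' (except ZeroDivisionError) → 'T' (after the try/except). Output: ZFWQT

Answer: ZFWQT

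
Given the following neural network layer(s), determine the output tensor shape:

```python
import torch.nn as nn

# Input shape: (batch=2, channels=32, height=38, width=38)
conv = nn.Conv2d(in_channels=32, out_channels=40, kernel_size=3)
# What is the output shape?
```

Input: (2, 32, 38, 38) -> Output: (2, 40, 36, 36)

Answer: (2, 40, 36, 36)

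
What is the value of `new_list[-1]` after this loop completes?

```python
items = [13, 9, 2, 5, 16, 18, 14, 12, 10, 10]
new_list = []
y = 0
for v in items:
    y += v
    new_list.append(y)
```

Cumulative sum ends at 109
`new_list` takes the values: [] → [13] → [13, 22] → [13, 22, 24] → [13, 22, 24, 29] → [13, 22, 24, 29, 45] → [13, 22, 24, 29, 45, 63] → [13, 22, 24, 29, 45, 63, 77] → [13, 22, 24, 29, 45, 63, 77, 89] → [13, 22, 24, 29, 45, 63, 77, 89, 99] → [13, 22, 24, 29, 45, 63, 77, 89, 99, 109]
So `new_list[-1]` = 109

Answer: 109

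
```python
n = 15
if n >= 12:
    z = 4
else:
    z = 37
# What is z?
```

Trace:
`n = 15` → n = 15
`if n >= 12: ...` → n >= 12 is True → z = 4
So z = 4

Answer: 4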